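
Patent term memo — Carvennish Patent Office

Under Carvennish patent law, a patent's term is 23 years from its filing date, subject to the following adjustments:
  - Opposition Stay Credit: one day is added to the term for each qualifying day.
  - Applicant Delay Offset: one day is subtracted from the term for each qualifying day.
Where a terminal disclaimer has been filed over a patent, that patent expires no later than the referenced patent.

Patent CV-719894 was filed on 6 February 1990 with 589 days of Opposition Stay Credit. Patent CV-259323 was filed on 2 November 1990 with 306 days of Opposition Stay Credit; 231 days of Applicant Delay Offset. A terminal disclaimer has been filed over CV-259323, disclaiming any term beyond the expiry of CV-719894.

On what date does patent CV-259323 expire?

Natural term of CV-259323:
  Base: filing + 23 years → 2 November 2013.
  Opposition Stay Credit: +306 days → 4 September 2014.
  Applicant Delay Offset: −231 days → 16 January 2014.
Expiry of referenced patent CV-719894:
  Base: filing + 23 years → 6 February 2013.
  Opposition Stay Credit: +589 days → 18 September 2014.
Terminal disclaimer: CV-259323 expires on the earlier of 16 January 2014 and 18 September 2014.

2014-01-16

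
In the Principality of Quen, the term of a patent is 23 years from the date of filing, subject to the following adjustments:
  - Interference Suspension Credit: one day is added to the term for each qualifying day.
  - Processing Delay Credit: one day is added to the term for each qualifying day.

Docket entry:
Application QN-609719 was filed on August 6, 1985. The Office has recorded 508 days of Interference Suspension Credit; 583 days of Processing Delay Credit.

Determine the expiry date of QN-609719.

2011-08-02

Base term: filing date + 23 years → 6 August 2008.
Interference Suspension Credit: +508 days → 27 December 2009.
Processing Delay Credit: +583 days → 2 August 2011.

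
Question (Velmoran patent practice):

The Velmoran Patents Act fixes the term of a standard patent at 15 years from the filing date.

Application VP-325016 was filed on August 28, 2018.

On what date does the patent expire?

Filing date + 15 years → 28 August 2033.

August 28, 2033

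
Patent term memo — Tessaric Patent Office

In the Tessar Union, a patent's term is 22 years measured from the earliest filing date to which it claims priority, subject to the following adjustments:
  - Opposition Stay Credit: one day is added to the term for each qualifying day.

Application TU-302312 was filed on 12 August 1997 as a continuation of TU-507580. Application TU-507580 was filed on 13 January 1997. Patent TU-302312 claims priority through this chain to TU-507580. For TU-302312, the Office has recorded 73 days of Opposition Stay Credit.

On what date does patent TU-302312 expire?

Earliest priority filing: 13 January 1997.
Base term: 13 January 1997 + 22 years → 13 January 2019.
Opposition Stay Credit: +73 days → 27 March 2019.

March 27, 2019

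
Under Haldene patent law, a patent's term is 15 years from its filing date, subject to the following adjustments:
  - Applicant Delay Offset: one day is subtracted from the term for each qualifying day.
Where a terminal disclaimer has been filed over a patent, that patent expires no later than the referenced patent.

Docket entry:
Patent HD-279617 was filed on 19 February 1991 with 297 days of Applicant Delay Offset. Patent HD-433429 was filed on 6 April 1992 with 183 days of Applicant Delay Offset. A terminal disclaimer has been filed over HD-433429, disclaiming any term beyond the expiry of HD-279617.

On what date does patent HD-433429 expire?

April 28, 2005

Natural term of HD-433429:
  Base: filing + 15 years → 6 April 2007.
  Applicant Delay Offset: −183 days → 5 October 2006.
Expiry of referenced patent HD-279617:
  Base: filing + 15 years → 19 February 2006.
  Applicant Delay Offset: −297 days → 28 April 2005.
Terminal disclaimer: HD-433429 expires on the earlier of 5 October 2006 and 28 April 2005.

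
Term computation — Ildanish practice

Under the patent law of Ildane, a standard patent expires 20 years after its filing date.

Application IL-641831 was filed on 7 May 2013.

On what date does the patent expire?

Filing date + 20 years → 7 May 2033.

2033-05-07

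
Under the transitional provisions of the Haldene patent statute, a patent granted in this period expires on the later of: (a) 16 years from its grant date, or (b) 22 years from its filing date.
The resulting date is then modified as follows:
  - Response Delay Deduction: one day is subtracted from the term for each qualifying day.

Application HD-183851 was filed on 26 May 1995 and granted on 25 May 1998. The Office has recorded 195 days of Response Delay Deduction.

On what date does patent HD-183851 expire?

November 12, 2016

(a) grant + 16 years → 25 May 2014.
(b) filing + 22 years → 26 May 2017.
Later of the two: 26 May 2017.
Response Delay Deduction: −195 days → 12 November 2016.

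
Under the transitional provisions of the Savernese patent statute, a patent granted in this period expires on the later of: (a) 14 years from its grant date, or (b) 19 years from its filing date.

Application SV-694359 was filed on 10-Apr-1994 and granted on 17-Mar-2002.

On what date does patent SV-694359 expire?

2016-03-17

(a) grant + 14 years → 17 March 2016.
(b) filing + 19 years → 10 April 2013.
Later of the two: 17 March 2016.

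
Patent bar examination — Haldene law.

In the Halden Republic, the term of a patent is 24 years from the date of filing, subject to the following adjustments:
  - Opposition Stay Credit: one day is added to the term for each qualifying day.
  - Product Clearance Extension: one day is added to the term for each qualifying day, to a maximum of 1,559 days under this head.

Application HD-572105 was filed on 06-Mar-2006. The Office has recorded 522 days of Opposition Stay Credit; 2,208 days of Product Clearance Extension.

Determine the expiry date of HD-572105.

November 16, 2035

Base term: filing date + 24 years → 6 March 2030.
Opposition Stay Credit: +522 days → 10 August 2031.
Product Clearance Extension: 2208 days claimed exceeds the 1559-day cap, so +1559 days → 16 November 2035.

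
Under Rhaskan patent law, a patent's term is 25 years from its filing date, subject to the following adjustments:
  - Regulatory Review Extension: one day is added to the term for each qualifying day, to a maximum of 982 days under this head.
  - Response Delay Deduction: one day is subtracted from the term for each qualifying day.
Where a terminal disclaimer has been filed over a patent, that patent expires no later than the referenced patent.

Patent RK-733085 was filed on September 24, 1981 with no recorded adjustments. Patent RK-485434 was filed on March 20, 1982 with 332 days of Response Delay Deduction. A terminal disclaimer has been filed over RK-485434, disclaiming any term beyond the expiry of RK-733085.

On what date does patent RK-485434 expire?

2006-04-22

Natural term of RK-485434:
  Base: filing + 25 years → 20 March 2007.
  Response Delay Deduction: −332 days → 22 April 2006.
Expiry of referenced patent RK-733085:
  Base: filing + 25 years → 24 September 2006.
Terminal disclaimer: RK-485434 expires on the earlier of 22 April 2006 and 24 September 2006.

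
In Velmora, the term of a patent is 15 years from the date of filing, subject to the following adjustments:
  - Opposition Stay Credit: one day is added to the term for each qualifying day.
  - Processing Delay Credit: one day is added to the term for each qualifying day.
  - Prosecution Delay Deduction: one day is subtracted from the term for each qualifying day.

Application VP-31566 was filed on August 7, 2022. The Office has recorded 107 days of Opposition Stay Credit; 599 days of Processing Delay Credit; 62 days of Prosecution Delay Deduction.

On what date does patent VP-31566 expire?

2039-05-13

Base term: filing date + 15 years → 7 August 2037.
Opposition Stay Credit: +107 days → 22 November 2037.
Processing Delay Credit: +599 days → 14 July 2039.
Prosecution Delay Deduction: −62 days → 13 May 2039.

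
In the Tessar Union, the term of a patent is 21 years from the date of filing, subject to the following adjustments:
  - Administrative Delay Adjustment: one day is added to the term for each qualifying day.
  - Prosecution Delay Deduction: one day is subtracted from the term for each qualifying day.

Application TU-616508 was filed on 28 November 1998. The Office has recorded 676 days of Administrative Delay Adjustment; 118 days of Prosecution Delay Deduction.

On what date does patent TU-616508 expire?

Base term: filing date + 21 years → 28 November 2019.
Administrative Delay Adjustment: +676 days → 4 October 2021.
Prosecution Delay Deduction: −118 days → 8 June 2021.

2021-06-08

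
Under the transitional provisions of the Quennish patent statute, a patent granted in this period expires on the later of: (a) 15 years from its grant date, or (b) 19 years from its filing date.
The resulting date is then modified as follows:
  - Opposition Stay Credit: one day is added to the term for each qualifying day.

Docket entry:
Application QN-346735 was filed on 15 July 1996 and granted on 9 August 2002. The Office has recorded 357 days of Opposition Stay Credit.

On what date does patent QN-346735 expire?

(a) grant + 15 years → 9 August 2017.
(b) filing + 19 years → 15 July 2015.
Later of the two: 9 August 2017.
Opposition Stay Credit: +357 days → 1 August 2018.

August 1, 2018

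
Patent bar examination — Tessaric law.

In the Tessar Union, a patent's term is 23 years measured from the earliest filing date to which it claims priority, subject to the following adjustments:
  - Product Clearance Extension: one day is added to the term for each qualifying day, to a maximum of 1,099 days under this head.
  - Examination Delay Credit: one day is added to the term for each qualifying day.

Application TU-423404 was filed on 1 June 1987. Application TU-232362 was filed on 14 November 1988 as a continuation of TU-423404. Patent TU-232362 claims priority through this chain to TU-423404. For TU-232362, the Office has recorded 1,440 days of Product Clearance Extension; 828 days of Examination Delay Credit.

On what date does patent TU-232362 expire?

2015-09-10

Earliest priority filing: 1 June 1987.
Base term: 1 June 1987 + 23 years → 1 June 2010.
Product Clearance Extension: 1440 days claimed exceeds the 1099-day cap, so +1099 days → 4 June 2013.
Examination Delay Credit: +828 days → 10 September 2015.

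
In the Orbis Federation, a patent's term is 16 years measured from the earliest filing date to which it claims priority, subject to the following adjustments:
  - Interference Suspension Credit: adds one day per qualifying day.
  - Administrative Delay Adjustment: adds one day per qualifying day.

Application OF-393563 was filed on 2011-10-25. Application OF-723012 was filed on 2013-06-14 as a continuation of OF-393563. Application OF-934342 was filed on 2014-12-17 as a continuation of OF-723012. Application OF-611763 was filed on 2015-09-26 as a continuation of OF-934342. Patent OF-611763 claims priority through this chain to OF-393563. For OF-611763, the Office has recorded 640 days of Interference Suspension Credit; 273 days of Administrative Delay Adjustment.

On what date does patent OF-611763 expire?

2030-04-25

Earliest priority filing: 25 October 2011.
Base term: 25 October 2011 + 16 years → 25 October 2027.
Interference Suspension Credit: +640 days → 26 July 2029.
Administrative Delay Adjustment: +273 days → 25 April 2030.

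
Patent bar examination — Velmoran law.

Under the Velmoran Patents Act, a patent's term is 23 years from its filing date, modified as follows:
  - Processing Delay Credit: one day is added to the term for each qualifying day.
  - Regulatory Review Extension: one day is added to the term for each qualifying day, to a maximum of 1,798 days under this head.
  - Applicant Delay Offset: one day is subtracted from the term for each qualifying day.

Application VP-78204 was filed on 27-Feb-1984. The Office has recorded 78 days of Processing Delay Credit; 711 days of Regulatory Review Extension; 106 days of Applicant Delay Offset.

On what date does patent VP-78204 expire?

Base term: filing date + 23 years → 27 February 2007.
Processing Delay Credit: +78 days → 16 May 2007.
Regulatory Review Extension: 711 days (within the 1798-day cap) → +711 days → 26 April 2009.
Applicant Delay Offset: −106 days → 10 January 2009.

January 10, 2009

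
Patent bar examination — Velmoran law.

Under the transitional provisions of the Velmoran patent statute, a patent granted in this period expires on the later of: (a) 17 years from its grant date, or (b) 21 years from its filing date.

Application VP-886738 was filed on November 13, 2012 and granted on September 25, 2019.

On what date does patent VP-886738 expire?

(a) grant + 17 years → 25 September 2036.
(b) filing + 21 years → 13 November 2033.
Later of the two: 25 September 2036.

September 25, 2036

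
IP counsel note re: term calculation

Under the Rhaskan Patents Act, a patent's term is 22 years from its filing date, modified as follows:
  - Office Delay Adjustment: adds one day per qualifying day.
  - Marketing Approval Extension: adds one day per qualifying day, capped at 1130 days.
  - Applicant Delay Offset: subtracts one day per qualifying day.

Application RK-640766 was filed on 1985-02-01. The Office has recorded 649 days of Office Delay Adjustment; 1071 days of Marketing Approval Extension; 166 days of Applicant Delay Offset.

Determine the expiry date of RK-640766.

Base term: filing date + 22 years → 1 February 2007.
Office Delay Adjustment: +649 days → 11 November 2008.
Marketing Approval Extension: 1071 days (within the 1130-day cap) → +1071 days → 18 October 2011.
Applicant Delay Offset: −166 days → 5 May 2011.

2011-05-05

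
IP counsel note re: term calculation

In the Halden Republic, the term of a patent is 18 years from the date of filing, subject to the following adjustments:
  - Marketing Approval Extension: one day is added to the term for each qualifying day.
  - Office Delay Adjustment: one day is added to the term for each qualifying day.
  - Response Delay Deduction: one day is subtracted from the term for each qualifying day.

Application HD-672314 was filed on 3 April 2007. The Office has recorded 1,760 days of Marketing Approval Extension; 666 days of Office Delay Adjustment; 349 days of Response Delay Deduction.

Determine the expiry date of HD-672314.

December 10, 2030

Base term: filing date + 18 years → 3 April 2025.
Marketing Approval Extension: +1760 days → 27 January 2030.
Office Delay Adjustment: +666 days → 24 November 2031.
Response Delay Deduction: −349 days → 10 December 2030.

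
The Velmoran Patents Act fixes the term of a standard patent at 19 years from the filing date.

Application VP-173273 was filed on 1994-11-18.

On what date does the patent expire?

Filing date + 19 years → 18 November 2013.

2013-11-18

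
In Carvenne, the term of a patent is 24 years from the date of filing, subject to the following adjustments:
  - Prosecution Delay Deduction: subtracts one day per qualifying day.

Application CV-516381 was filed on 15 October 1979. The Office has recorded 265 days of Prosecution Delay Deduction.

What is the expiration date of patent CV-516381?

January 23, 2003

Base term: filing date + 24 years → 15 October 2003.
Prosecution Delay Deduction: −265 days → 23 January 2003.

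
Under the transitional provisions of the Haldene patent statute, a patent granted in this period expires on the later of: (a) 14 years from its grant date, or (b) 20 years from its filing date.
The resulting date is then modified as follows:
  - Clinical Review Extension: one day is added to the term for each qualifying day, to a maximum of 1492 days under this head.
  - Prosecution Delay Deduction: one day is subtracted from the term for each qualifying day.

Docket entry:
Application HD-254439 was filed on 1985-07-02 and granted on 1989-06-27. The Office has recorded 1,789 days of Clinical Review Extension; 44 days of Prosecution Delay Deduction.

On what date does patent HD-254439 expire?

(a) grant + 14 years → 27 June 2003.
(b) filing + 20 years → 2 July 2005.
Later of the two: 2 July 2005.
Clinical Review Extension: 1789 days claimed exceeds the 1492-day cap, so +1492 days → 2 August 2009.
Prosecution Delay Deduction: −44 days → 19 June 2009.

June 19, 2009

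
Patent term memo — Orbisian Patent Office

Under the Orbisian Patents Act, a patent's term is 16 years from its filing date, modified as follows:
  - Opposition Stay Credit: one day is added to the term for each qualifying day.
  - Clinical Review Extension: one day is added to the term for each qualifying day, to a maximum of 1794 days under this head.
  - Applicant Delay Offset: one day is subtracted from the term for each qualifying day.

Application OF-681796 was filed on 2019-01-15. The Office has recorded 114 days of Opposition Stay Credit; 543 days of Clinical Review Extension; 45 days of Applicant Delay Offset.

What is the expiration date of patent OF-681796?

Base term: filing date + 16 years → 15 January 2035.
Opposition Stay Credit: +114 days → 9 May 2035.
Clinical Review Extension: 543 days (within the 1794-day cap) → +543 days → 2 November 2036.
Applicant Delay Offset: −45 days → 18 September 2036.

September 18, 2036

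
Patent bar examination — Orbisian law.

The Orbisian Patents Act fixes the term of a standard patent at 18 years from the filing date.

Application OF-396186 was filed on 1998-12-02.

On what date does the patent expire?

2016-12-02

Filing date + 18 years → 2 December 2016.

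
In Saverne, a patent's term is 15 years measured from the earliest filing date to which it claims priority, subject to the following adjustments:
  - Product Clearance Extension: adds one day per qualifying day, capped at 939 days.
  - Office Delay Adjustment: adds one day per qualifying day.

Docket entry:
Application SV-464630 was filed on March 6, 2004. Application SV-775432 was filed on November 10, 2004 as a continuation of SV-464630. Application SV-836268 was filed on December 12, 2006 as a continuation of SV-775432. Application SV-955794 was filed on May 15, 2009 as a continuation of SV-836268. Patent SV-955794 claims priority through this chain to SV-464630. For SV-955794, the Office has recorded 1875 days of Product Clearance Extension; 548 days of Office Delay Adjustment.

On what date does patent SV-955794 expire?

April 1, 2023

Earliest priority filing: 6 March 2004.
Base term: 6 March 2004 + 15 years → 6 March 2019.
Product Clearance Extension: 1875 days claimed exceeds the 939-day cap, so +939 days → 30 September 2021.
Office Delay Adjustment: +548 days → 1 April 2023.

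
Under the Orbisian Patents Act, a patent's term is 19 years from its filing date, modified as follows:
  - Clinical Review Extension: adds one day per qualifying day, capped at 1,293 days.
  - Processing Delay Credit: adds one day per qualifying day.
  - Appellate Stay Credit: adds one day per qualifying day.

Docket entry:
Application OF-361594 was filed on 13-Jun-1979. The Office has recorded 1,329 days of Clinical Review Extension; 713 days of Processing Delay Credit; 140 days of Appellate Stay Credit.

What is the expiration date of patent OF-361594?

2004-04-28

Base term: filing date + 19 years → 13 June 1998.
Clinical Review Extension: 1329 days claimed exceeds the 1293-day cap, so +1293 days → 27 December 2001.
Processing Delay Credit: +713 days → 10 December 2003.
Appellate Stay Credit: +140 days → 28 April 2004.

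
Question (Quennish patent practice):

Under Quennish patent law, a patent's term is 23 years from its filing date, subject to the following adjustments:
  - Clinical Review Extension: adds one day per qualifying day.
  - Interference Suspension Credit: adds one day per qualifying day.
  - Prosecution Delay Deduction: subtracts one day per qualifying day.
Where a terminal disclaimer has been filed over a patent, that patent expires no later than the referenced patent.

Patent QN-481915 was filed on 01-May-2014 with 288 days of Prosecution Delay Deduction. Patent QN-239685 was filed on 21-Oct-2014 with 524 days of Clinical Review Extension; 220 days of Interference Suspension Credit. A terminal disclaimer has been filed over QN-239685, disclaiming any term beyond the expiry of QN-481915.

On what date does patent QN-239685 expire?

2036-07-17

Natural term of QN-239685:
  Base: filing + 23 years → 21 October 2037.
  Clinical Review Extension: +524 days → 29 March 2039.
  Interference Suspension Credit: +220 days → 4 November 2039.
Expiry of referenced patent QN-481915:
  Base: filing + 23 years → 1 May 2037.
  Prosecution Delay Deduction: −288 days → 17 July 2036.
Terminal disclaimer: QN-239685 expires on the earlier of 4 November 2039 and 17 July 2036.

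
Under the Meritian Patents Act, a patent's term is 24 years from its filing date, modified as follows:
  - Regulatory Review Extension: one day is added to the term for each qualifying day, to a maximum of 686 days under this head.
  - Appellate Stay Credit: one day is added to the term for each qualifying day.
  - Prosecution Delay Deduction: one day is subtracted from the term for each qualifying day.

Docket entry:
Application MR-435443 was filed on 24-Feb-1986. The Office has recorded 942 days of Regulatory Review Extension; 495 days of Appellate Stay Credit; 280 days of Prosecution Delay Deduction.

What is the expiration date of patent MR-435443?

2012-08-13

Base term: filing date + 24 years → 24 February 2010.
Regulatory Review Extension: 942 days claimed exceeds the 686-day cap, so +686 days → 11 January 2012.
Appellate Stay Credit: +495 days → 20 May 2013.
Prosecution Delay Deduction: −280 days → 13 August 2012.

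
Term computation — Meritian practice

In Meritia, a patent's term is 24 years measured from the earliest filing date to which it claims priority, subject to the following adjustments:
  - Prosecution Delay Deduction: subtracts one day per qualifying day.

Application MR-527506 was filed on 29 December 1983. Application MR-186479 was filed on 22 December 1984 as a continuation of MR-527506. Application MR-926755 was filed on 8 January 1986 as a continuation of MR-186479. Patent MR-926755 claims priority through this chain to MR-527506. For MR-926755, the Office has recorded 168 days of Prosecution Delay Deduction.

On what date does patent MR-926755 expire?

Earliest priority filing: 29 December 1983.
Base term: 29 December 1983 + 24 years → 29 December 2007.
Prosecution Delay Deduction: −168 days → 14 July 2007.

July 14, 2007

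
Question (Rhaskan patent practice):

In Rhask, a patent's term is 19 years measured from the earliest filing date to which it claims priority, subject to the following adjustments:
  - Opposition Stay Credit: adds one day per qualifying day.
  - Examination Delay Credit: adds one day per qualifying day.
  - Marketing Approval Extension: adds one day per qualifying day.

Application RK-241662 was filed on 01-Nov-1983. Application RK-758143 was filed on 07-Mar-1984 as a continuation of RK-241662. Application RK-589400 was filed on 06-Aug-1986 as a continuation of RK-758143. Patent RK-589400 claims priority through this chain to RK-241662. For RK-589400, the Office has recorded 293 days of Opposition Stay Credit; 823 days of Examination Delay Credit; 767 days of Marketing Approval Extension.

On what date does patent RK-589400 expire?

Earliest priority filing: 1 November 1983.
Base term: 1 November 1983 + 19 years → 1 November 2002.
Opposition Stay Credit: +293 days → 21 August 2003.
Examination Delay Credit: +823 days → 21 November 2005.
Marketing Approval Extension: +767 days → 28 December 2007.

2007-12-28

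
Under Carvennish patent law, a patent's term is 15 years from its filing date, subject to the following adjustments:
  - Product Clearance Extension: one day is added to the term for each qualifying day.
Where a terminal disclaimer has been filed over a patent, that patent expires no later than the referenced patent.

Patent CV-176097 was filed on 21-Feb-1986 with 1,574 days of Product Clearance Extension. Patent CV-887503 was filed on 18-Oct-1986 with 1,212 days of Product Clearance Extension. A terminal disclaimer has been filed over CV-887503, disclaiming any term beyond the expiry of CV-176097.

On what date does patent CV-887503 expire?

February 11, 2005

Natural term of CV-887503:
  Base: filing + 15 years → 18 October 2001.
  Product Clearance Extension: +1212 days → 11 February 2005.
Expiry of referenced patent CV-176097:
  Base: filing + 15 years → 21 February 2001.
  Product Clearance Extension: +1574 days → 14 June 2005.
Terminal disclaimer: CV-887503 expires on the earlier of 11 February 2005 and 14 June 2005.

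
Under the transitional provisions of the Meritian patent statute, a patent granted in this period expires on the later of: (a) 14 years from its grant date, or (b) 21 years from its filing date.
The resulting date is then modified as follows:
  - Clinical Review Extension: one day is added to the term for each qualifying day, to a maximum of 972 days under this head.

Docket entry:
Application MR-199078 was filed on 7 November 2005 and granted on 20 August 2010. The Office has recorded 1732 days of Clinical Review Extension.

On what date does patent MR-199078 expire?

2029-07-06

(a) grant + 14 years → 20 August 2024.
(b) filing + 21 years → 7 November 2026.
Later of the two: 7 November 2026.
Clinical Review Extension: 1732 days claimed exceeds the 972-day cap, so +972 days → 6 July 2029.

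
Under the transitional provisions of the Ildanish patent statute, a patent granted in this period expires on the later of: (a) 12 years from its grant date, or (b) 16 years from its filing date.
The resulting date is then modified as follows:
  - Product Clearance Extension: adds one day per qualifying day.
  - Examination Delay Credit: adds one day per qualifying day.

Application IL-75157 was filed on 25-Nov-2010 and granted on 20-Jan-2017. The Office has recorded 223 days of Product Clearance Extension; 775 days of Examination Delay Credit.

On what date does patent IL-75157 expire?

2031-10-15

(a) grant + 12 years → 20 January 2029.
(b) filing + 16 years → 25 November 2026.
Later of the two: 20 January 2029.
Product Clearance Extension: +223 days → 31 August 2029.
Examination Delay Credit: +775 days → 15 October 2031.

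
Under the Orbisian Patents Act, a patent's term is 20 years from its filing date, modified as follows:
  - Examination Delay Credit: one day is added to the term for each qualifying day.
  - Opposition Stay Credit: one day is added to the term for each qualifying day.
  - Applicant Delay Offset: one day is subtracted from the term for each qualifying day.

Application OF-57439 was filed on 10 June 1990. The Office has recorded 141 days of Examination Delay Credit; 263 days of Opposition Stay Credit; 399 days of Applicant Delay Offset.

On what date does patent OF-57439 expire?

June 15, 2010

Base term: filing date + 20 years → 10 June 2010.
Examination Delay Credit: +141 days → 29 October 2010.
Opposition Stay Credit: +263 days → 19 July 2011.
Applicant Delay Offset: −399 days → 15 June 2010.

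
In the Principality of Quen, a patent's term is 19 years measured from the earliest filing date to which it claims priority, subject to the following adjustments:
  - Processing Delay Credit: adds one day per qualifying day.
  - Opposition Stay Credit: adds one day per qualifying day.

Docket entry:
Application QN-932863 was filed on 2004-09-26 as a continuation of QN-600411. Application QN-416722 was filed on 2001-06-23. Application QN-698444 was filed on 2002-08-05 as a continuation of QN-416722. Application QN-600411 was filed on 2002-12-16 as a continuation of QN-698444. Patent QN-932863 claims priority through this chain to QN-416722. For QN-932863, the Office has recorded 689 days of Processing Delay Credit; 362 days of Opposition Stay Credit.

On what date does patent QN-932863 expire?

2023-05-10

Earliest priority filing: 23 June 2001.
Base term: 23 June 2001 + 19 years → 23 June 2020.
Processing Delay Credit: +689 days → 13 May 2022.
Opposition Stay Credit: +362 days → 10 May 2023.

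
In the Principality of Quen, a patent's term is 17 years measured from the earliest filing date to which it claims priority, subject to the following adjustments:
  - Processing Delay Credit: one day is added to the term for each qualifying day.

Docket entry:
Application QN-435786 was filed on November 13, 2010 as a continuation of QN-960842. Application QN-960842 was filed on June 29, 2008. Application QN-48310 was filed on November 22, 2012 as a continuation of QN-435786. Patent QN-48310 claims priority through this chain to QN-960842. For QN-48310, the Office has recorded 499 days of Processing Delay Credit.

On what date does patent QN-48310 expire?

Earliest priority filing: 29 June 2008.
Base term: 29 June 2008 + 17 years → 29 June 2025.
Processing Delay Credit: +499 days → 10 November 2026.

November 10, 2026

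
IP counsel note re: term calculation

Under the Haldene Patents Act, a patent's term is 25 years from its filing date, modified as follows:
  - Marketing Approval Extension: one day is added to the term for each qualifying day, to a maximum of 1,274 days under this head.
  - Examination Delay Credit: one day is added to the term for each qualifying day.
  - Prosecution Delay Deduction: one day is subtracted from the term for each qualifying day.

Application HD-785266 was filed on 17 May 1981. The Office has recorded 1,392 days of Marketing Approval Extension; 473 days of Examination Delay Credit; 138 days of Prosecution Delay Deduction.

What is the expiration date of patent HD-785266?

Base term: filing date + 25 years → 17 May 2006.
Marketing Approval Extension: 1392 days claimed exceeds the 1274-day cap, so +1274 days → 11 November 2009.
Examination Delay Credit: +473 days → 27 February 2011.
Prosecution Delay Deduction: −138 days → 12 October 2010.

October 12, 2010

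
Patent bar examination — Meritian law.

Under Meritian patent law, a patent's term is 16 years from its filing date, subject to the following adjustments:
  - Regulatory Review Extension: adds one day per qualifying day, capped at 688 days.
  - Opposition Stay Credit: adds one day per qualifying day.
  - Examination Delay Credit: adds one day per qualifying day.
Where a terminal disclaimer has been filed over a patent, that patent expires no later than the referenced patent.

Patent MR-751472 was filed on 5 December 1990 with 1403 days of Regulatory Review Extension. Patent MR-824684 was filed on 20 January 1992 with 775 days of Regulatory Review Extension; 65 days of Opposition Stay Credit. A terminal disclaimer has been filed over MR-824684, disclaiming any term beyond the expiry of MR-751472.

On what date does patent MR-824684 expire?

2008-10-23

Natural term of MR-824684:
  Base: filing + 16 years → 20 January 2008.
  Regulatory Review Extension: 775 days claimed exceeds the 688-day cap, so +688 days → 8 December 2009.
  Opposition Stay Credit: +65 days → 11 February 2010.
Expiry of referenced patent MR-751472:
  Base: filing + 16 years → 5 December 2006.
  Regulatory Review Extension: 1403 days claimed exceeds the 688-day cap, so +688 days → 23 October 2008.
Terminal disclaimer: MR-824684 expires on the earlier of 11 February 2010 and 23 October 2008.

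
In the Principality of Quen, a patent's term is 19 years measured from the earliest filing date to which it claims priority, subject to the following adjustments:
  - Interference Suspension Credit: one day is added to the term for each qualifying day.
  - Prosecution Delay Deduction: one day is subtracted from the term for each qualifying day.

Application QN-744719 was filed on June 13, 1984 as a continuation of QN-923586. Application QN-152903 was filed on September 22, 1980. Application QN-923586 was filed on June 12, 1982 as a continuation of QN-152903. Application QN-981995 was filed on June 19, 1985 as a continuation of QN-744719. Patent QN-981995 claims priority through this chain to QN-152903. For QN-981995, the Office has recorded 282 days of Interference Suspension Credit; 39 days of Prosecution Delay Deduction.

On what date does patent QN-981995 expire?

Earliest priority filing: 22 September 1980.
Base term: 22 September 1980 + 19 years → 22 September 1999.
Interference Suspension Credit: +282 days → 30 June 2000.
Prosecution Delay Deduction: −39 days → 22 May 2000.

May 22, 2000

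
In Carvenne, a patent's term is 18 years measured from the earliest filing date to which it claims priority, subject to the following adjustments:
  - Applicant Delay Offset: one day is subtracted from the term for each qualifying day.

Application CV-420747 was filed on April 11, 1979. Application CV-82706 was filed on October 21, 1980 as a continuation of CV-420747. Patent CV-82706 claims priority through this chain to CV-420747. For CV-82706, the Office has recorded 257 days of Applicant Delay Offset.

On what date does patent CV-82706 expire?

Earliest priority filing: 11 April 1979.
Base term: 11 April 1979 + 18 years → 11 April 1997.
Applicant Delay Offset: −257 days → 28 July 1996.

1996-07-28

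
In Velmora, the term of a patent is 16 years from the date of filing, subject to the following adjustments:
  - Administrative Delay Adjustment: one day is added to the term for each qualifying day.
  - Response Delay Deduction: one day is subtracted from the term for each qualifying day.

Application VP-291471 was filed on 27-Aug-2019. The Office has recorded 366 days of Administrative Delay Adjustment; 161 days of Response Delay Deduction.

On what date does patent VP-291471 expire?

March 19, 2036

Base term: filing date + 16 years → 27 August 2035.
Administrative Delay Adjustment: +366 days → 27 August 2036.
Response Delay Deduction: −161 days → 19 March 2036.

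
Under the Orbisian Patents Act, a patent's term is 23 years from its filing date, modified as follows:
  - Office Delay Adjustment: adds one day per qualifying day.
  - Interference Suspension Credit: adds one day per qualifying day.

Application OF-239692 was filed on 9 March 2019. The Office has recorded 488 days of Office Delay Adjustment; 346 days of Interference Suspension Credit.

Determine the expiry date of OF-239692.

June 20, 2044

Base term: filing date + 23 years → 9 March 2042.
Office Delay Adjustment: +488 days → 10 July 2043.
Interference Suspension Credit: +346 days → 20 June 2044.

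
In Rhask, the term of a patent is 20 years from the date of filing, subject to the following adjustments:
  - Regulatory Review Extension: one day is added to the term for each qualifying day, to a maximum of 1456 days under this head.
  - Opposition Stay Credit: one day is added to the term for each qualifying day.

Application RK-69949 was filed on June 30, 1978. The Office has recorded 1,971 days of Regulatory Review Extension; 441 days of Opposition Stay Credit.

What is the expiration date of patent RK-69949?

2003-09-09

Base term: filing date + 20 years → 30 June 1998.
Regulatory Review Extension: 1971 days claimed exceeds the 1456-day cap, so +1456 days → 25 June 2002.
Opposition Stay Credit: +441 days → 9 September 2003.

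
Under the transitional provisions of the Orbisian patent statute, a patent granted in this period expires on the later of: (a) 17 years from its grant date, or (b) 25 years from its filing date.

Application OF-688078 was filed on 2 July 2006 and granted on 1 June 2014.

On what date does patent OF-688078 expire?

2031-07-02

(a) grant + 17 years → 1 June 2031.
(b) filing + 25 years → 2 July 2031.
Later of the two: 2 July 2031.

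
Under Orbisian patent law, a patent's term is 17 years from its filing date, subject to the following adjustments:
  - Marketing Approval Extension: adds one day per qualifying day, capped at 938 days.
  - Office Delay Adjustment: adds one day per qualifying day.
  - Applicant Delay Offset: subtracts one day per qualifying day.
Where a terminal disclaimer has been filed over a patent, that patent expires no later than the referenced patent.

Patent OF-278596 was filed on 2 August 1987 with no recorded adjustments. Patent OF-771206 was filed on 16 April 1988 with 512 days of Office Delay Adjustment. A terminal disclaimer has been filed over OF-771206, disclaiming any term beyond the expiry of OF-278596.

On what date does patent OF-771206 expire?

2004-08-02

Natural term of OF-771206:
  Base: filing + 17 years → 16 April 2005.
  Office Delay Adjustment: +512 days → 10 September 2006.
Expiry of referenced patent OF-278596:
  Base: filing + 17 years → 2 August 2004.
Terminal disclaimer: OF-771206 expires on the earlier of 10 September 2006 and 2 August 2004.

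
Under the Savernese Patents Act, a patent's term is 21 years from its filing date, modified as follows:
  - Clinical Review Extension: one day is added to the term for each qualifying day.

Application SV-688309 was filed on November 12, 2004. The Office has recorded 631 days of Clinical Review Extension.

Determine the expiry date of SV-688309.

August 5, 2027

Base term: filing date + 21 years → 12 November 2025.
Clinical Review Extension: +631 days → 5 August 2027.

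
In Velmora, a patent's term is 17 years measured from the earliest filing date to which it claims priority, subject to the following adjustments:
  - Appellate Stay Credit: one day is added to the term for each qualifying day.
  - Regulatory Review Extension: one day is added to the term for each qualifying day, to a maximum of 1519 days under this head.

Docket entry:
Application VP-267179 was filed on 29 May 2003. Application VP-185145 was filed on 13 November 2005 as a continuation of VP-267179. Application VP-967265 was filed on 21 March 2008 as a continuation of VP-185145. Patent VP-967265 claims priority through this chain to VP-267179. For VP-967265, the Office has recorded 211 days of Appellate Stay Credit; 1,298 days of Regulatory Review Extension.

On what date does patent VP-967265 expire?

Earliest priority filing: 29 May 2003.
Base term: 29 May 2003 + 17 years → 29 May 2020.
Appellate Stay Credit: +211 days → 26 December 2020.
Regulatory Review Extension: 1298 days (within the 1519-day cap) → +1298 days → 16 July 2024.

July 16, 2024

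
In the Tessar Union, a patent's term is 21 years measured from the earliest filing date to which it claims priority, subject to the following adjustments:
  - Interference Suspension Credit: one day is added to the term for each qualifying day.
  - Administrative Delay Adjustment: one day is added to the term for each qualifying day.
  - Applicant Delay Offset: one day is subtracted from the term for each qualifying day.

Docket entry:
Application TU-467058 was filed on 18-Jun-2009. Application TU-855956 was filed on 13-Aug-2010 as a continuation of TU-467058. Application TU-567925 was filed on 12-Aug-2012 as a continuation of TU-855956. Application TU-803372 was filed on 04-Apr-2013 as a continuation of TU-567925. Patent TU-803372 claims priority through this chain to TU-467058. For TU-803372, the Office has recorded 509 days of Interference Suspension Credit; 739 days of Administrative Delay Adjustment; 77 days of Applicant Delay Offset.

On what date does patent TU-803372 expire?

2033-09-01

Earliest priority filing: 18 June 2009.
Base term: 18 June 2009 + 21 years → 18 June 2030.
Interference Suspension Credit: +509 days → 9 November 2031.
Administrative Delay Adjustment: +739 days → 17 November 2033.
Applicant Delay Offset: −77 days → 1 September 2033.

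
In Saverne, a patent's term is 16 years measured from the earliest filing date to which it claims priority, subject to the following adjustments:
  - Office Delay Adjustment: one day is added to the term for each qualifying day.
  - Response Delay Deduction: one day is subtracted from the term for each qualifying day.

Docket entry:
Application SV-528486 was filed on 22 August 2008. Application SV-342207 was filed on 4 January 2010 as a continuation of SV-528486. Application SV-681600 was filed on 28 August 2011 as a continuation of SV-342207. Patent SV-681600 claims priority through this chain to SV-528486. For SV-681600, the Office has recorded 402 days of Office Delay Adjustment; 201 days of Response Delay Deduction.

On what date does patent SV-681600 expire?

Earliest priority filing: 22 August 2008.
Base term: 22 August 2008 + 16 years → 22 August 2024.
Office Delay Adjustment: +402 days → 28 September 2025.
Response Delay Deduction: −201 days → 11 March 2025.

2025-03-11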